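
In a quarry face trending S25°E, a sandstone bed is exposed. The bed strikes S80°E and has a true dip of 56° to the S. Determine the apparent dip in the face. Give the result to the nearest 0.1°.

The section lies 55° from the strike.
tan α = tan 56° × sin 55° = 1.4826 × 0.8192 = 1.2144
α = arctan(1.2144) = 50.53°

50.5°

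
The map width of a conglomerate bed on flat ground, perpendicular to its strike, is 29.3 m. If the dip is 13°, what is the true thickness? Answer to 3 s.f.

6.59 m

True thickness t = w · sin(dip) = 29.3 × sin 13°
t = 29.3 × 0.2250 = 6.591 m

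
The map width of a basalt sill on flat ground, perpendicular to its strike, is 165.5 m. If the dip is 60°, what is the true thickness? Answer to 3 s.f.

143 m

True thickness t = w · sin(dip) = 165.5 × sin 60°
t = 165.5 × 0.8660 = 143.327 m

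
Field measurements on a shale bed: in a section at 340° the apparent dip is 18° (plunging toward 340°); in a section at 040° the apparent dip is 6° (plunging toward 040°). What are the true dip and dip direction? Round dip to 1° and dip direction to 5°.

Each apparent-dip line lies in the plane. As unit vectors (x east, y north, z up), v₁ plunges 18°→340° and v₂ plunges 6°→040°.
n = v₁ × v₂ = (-0.142, 0.232, 0.819) (taken with n_z > 0).
True dip = arccos(n_z / |n|) = arccos(0.9492) = 18.3°.
The horizontal component of n points toward azimuth atan2(n_x, n_y) = 328°, the dip direction.

true dip 18°, dip direction 330°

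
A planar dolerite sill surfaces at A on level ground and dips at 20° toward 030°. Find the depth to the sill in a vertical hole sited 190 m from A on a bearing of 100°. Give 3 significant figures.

The hole lies 70° from the dip direction, so the down-dip offset is 190 × cos 70° = 64.98 m.
Depth = down-dip offset × tan(dip) = 64.98 × tan 20° = 64.98 × 0.3640
Depth = 23.65 m

23.7 m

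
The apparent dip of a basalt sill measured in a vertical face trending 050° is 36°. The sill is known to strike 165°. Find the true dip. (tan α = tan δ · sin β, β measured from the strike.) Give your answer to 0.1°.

The section is 65° from the strike.
tan(true dip) = tan 36° / sin 65° = 0.8017
true dip = arctan 0.8017 = 38.72°

38.7°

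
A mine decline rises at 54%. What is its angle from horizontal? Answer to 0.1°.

tan θ = 54/100 = 0.5400
θ = arctan(0.5400) = 28.37°

28.4°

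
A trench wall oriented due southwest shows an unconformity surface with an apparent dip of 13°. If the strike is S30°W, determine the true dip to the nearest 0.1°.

The section is 15° from the strike.
tan(true dip) = tan 13° / sin 15° = 0.8920
δ = arctan(0.8920) = 41.73°

41.7°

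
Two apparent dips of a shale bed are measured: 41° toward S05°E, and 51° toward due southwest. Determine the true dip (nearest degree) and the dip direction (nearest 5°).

The two traces are lines in the plane: v₁ = (sin 175°·cos 41°, cos 175°·cos 41°, −sin 41°), v₂ = (sin 225°·cos 51°, cos 225°·cos 51°, −sin 51°).
Cross product v₁ × v₂ gives the pole to the plane: n ∝ (-0.292, -0.343, 0.364).
tan δ = √(n_x²+n_y²)/n_z = 0.451/0.364, so δ = 51.1°.
The horizontal component of n points toward azimuth atan2(n_x, n_y) = 220°, the dip direction.

true dip 51°, dip direction 220°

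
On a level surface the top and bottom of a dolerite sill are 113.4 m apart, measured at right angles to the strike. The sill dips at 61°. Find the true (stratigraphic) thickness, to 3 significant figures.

True thickness t = w · sin(dip) = 113.4 × sin 61°
t = 113.4 × 0.8746 = 99.182 m

99.2 m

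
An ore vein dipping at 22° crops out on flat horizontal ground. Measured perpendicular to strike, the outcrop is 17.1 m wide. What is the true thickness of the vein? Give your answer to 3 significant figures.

True thickness t = w · sin(dip) = 17.1 × sin 22°
t = 17.1 × 0.3746 = 6.406 m

6.41 m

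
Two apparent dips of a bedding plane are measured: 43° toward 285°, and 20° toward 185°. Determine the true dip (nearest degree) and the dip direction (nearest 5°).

Represent each trace as a vector plunging at its apparent dip toward its trend (east-north-up frame): v₁ = (-0.706, 0.189, -0.682), v₂ = (-0.082, -0.936, -0.342).
Cross product v₁ × v₂ gives the pole to the plane: n ∝ (-0.703, -0.186, 0.677).
Dip δ = arctan(|n_h|/n_z) = arctan(0.727/0.677) = 47.1°.
Dip direction = atan2(-0.703, -0.186) = 255° (azimuth of n's horizontal projection).

true dip 47°, dip direction 255°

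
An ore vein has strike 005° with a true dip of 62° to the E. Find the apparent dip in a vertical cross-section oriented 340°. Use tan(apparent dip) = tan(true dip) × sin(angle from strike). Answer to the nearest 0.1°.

The strike is 005° and the section trends 340°; the acute angle between them is β = 25°.
tan α = tan 62° × sin 25° = 1.8807 × 0.4226 = 0.7948
apparent dip = arctan 0.7948 = 38.48°

38.5°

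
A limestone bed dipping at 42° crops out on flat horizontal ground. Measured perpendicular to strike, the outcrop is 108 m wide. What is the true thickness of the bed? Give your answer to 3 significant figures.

72.3 m

True thickness t = w · sin(dip) = 108 × sin 42°
t = 108 × 0.6691 = 72.266 m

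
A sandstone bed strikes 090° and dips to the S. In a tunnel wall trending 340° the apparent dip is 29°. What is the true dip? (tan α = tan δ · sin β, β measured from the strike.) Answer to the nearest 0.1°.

30.5°

β = acute angle between strike 090° and section 340° = 70°.
tan(true dip) = tan 29° / sin 70° = 0.5899
δ = arctan(0.5899) = 30.54°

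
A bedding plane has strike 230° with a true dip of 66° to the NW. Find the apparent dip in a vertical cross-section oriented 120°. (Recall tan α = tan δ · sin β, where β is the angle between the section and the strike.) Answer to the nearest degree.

65°

The section lies 70° from the strike.
tan α = tan 66° × sin 70° = 2.2460 × 0.9397 = 2.1106
α = arctan(2.1106) = 64.65°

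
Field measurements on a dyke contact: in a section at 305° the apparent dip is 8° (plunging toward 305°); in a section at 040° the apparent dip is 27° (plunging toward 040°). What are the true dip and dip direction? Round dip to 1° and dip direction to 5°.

The two traces are lines in the plane: v₁ = (sin 305°·cos 8°, cos 305°·cos 8°, −sin 8°), v₂ = (sin 40°·cos 27°, cos 40°·cos 27°, −sin 27°).
n = v₁ × v₂ = (0.163, 0.448, 0.879) (taken with n_z > 0).
Dip δ = arctan(|n_h|/n_z) = arctan(0.477/0.879) = 28.5°.
The horizontal component of n points toward azimuth atan2(n_x, n_y) = 20°, the dip direction.

true dip 28°, dip direction 020°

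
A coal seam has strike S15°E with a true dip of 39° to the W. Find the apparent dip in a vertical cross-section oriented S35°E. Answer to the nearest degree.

Angle between strike (S15°E) and section (S35°E): β = 20°.
tan(apparent dip) = tan 39° · sin 20° = 0.2770
apparent dip = arctan 0.2770 = 15.48°

15°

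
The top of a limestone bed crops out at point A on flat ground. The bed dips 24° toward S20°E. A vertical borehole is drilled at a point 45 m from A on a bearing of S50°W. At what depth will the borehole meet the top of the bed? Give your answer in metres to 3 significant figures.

6.85 m

The hole lies 70° from the dip direction, so the down-dip offset is 45 × cos 70° = 15.39 m.
Depth = down-dip offset × tan(dip) = 15.39 × tan 24° = 15.39 × 0.4452
Depth = 6.85 m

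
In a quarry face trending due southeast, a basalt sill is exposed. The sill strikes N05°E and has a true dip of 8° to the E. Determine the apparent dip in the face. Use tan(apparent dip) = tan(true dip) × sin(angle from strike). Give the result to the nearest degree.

6°

The strike is N05°E and the section trends due southeast; the acute angle between them is β = 50°.
tan α = tan 8° × sin 50° = 0.1405 × 0.7660 = 0.1077
α = arctan(0.1077) = 6.14°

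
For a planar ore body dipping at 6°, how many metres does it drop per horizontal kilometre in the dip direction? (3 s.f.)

105 m

drop per km = 1000 × tan 6° = 1000 × 0.1051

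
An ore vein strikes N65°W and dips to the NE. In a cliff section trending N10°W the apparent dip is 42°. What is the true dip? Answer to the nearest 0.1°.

47.7°

β = acute angle between strike N65°W and section N10°W = 55°.
tan(true dip) = tan 42° / sin 55° = 1.0992
δ = arctan(1.0992) = 47.71°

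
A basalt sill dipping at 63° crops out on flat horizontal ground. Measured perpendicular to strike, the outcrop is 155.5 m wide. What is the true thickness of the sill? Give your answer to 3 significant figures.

139 m

True thickness t = w · sin(dip) = 155.5 × sin 63°
t = 155.5 × 0.8910 = 138.552 m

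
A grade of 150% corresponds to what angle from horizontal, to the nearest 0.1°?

56.3°

tan θ = 150/100 = 1.5000
θ = arctan(1.5000) = 56.31°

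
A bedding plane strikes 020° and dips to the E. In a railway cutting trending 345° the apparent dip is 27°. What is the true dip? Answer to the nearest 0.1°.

41.6°

The section is 35° from the strike.
tan(true dip) = tan 27° / sin 35° = 0.8883
true dip = arctan 0.8883 = 41.62°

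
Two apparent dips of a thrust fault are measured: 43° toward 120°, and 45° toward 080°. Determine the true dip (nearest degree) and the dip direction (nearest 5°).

The two traces are lines in the plane: v₁ = (sin 120°·cos 43°, cos 120°·cos 43°, −sin 43°), v₂ = (sin 80°·cos 45°, cos 80°·cos 45°, −sin 45°).
The plane normal is n = v₁ × v₂ ∝ (0.342, -0.027, 0.332).
tan δ = √(n_x²+n_y²)/n_z = 0.343/0.332, so δ = 45.9°.
Dip direction = atan2(0.342, -0.027) = 95° (azimuth of n's horizontal projection).

true dip 46°, dip direction 095°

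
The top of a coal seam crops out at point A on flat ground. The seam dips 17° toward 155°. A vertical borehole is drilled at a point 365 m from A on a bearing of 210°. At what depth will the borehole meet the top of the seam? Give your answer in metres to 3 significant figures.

64.0 m

The hole lies 55° from the dip direction, so the down-dip offset is 365 × cos 55° = 209.36 m.
Depth = down-dip offset × tan(dip) = 209.36 × tan 17° = 209.36 × 0.3057
Depth = 64.01 m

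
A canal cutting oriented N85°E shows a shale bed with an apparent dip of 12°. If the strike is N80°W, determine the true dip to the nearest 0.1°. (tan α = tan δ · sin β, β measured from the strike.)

The section is 15° from the strike.
tan(true dip) = tan 12° / sin 15° = 0.8213
true dip = arctan 0.8213 = 39.39°

39.4°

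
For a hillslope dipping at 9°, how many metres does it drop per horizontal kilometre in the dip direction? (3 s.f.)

158 m

drop per km = 1000 × tan 9° = 1000 × 0.1584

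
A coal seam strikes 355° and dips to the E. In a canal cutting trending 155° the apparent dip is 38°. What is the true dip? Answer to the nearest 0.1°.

The section is 20° from the strike.
tan δ = tan α / sin β = tan 38° / sin 20° = 0.7813 / 0.3420 = 2.2843
δ = arctan(2.2843) = 66.36°

66.4°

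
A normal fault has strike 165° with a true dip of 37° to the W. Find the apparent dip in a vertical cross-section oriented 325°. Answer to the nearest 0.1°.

The strike is 165° and the section trends 325°; the acute angle between them is β = 20°.
tan α = tan 37° × sin 20° = 0.7536 × 0.3420 = 0.2577
α = arctan(0.2577) = 14.45°

14.5°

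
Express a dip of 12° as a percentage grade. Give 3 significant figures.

21.3%

grade % = 100 × tan 12° = 100 × 0.2126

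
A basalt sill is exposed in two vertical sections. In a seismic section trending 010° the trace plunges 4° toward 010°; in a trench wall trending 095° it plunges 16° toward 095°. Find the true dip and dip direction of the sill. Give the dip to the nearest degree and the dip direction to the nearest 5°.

Each apparent-dip line lies in the plane. As unit vectors (x east, y north, z up), v₁ plunges 4°→010° and v₂ plunges 16°→095°.
Cross product v₁ × v₂ gives the pole to the plane: n ∝ (0.277, 0.019, 0.955).
True dip = arccos(n_z / |n|) = arccos(0.9604) = 16.2°.
The horizontal component of n points toward azimuth atan2(n_x, n_y) = 86°, the dip direction.

true dip 16°, dip direction 085°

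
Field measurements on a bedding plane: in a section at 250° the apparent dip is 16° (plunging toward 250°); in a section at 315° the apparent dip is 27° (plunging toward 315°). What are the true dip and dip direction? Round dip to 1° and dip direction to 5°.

Each apparent-dip line lies in the plane. As unit vectors (x east, y north, z up), v₁ plunges 16°→250° and v₂ plunges 27°→315°.
n = v₁ × v₂ = (-0.323, 0.236, 0.776) (taken with n_z > 0).
True dip = arccos(n_z / |n|) = arccos(0.8888) = 27.3°.
Dip direction = azimuth of (n_x, n_y) = atan2(-0.323, 0.236) = 306°.

true dip 27°, dip direction 305°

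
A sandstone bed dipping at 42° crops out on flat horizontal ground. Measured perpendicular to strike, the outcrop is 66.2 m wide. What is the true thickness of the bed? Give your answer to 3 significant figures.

True thickness t = w · sin(dip) = 66.2 × sin 42°
t = 66.2 × 0.6691 = 44.296 m

44.3 m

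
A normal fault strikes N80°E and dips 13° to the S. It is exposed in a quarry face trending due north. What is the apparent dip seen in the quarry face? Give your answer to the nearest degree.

13°

The section lies 80° from the strike.
tan α = tan 13° × sin 80° = 0.2309 × 0.9848 = 0.2274
α = arctan(0.2274) = 12.81°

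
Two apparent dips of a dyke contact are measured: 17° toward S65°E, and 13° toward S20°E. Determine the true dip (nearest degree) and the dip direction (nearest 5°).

true dip 17°, dip direction 120°

The two traces are lines in the plane: v₁ = (sin 115°·cos 17°, cos 115°·cos 17°, −sin 17°), v₂ = (sin 160°·cos 13°, cos 160°·cos 13°, −sin 13°).
n = v₁ × v₂ = (0.177, -0.098, 0.659) (taken with n_z > 0).
True dip = arccos(n_z / |n|) = arccos(0.9561) = 17.0°.
Dip direction = azimuth of (n_x, n_y) = atan2(0.177, -0.098) = 119°.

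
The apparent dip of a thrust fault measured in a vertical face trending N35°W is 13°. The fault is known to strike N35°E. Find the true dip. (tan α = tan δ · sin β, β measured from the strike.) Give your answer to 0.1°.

β = acute angle between strike N35°E and section N35°W = 70°.
tan(true dip) = tan 13° / sin 70° = 0.2457
δ = arctan(0.2457) = 13.80°

13.8°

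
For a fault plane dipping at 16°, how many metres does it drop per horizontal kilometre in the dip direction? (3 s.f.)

287 m

drop per km = 1000 × tan 16° = 1000 × 0.2867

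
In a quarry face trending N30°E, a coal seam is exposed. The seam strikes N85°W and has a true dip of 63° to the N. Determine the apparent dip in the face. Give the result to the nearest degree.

61°

The strike is N85°W and the section trends N30°E; the acute angle between them is β = 65°.
tan(apparent dip) = tan 63° · sin 65° = 1.7787
apparent dip = arctan 1.7787 = 60.66°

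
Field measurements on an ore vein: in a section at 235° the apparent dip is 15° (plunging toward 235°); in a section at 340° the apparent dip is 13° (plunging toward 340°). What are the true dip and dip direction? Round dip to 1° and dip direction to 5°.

true dip 22°, dip direction 285°

Each apparent-dip line lies in the plane. As unit vectors (x east, y north, z up), v₁ plunges 15°→235° and v₂ plunges 13°→340°.
The plane normal is n = v₁ × v₂ ∝ (-0.362, 0.092, 0.909).
tan δ = √(n_x²+n_y²)/n_z = 0.373/0.909, so δ = 22.3°.
The horizontal component of n points toward azimuth atan2(n_x, n_y) = 284°, the dip direction.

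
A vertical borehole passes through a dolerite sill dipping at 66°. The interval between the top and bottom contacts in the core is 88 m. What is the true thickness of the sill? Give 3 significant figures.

True thickness t = h · cos(dip) = 88 × cos 66°
t = 88 × 0.4067 = 35.793 m

35.8 m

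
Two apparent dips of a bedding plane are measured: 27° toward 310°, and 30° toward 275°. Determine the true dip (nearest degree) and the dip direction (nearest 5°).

true dip 30°, dip direction 280°

The two traces are lines in the plane: v₁ = (sin 310°·cos 27°, cos 310°·cos 27°, −sin 27°), v₂ = (sin 275°·cos 30°, cos 275°·cos 30°, −sin 30°).
n = v₁ × v₂ = (-0.252, 0.050, 0.443) (taken with n_z > 0).
tan δ = √(n_x²+n_y²)/n_z = 0.257/0.443, so δ = 30.2°.
Dip direction = atan2(-0.252, 0.050) = 281° (azimuth of n's horizontal projection).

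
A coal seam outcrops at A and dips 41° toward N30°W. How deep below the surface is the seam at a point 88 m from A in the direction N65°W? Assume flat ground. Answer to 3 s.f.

62.7 m

The hole lies 35° from the dip direction, so the down-dip offset is 88 × cos 35° = 72.09 m.
Depth = down-dip offset × tan(dip) = 72.09 × tan 41° = 72.09 × 0.8693
Depth = 62.66 m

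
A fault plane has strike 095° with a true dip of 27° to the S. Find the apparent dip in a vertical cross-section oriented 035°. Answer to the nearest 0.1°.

23.8°

The section lies 60° from the strike.
tan(apparent dip) = tan 27° · sin 60° = 0.4413
apparent dip = arctan 0.4413 = 23.81°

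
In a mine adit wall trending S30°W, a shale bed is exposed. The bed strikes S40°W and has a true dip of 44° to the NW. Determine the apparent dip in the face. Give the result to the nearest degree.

10°

The section lies 10° from the strike.
tan(apparent dip) = tan 44° · sin 10° = 0.1677
α = arctan(0.1677) = 9.52°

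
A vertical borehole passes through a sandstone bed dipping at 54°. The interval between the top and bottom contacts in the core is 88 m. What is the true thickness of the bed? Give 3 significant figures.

51.7 m

True thickness t = h · cos(dip) = 88 × cos 54°
t = 88 × 0.5878 = 51.725 m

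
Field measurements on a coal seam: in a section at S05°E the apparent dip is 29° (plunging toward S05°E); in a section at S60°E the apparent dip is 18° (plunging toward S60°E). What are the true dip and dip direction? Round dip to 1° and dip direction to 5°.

Each apparent-dip line lies in the plane. As unit vectors (x east, y north, z up), v₁ plunges 29°→S05°E and v₂ plunges 18°→S60°E.
n = v₁ × v₂ = (0.039, -0.376, 0.681) (taken with n_z > 0).
tan δ = √(n_x²+n_y²)/n_z = 0.378/0.681, so δ = 29.0°.
The horizontal component of n points toward azimuth atan2(n_x, n_y) = 174°, the dip direction.

true dip 29°, dip direction 175°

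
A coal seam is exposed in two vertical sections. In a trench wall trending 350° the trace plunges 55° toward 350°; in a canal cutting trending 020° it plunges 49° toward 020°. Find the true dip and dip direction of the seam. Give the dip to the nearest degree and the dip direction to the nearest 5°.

Each apparent-dip line lies in the plane. As unit vectors (x east, y north, z up), v₁ plunges 55°→350° and v₂ plunges 49°→020°.
The plane normal is n = v₁ × v₂ ∝ (-0.079, 0.259, 0.188).
Dip δ = arctan(|n_h|/n_z) = arctan(0.271/0.188) = 55.2°.
Dip direction = azimuth of (n_x, n_y) = atan2(-0.079, 0.259) = 343°.

true dip 55°, dip direction 345°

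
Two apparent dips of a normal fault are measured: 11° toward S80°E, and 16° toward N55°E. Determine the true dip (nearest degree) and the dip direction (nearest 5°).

true dip 16°, dip direction 055°

Each apparent-dip line lies in the plane. As unit vectors (x east, y north, z up), v₁ plunges 11°→S80°E and v₂ plunges 16°→N55°E.
The plane normal is n = v₁ × v₂ ∝ (0.152, 0.116, 0.667).
Dip δ = arctan(|n_h|/n_z) = arctan(0.191/0.667) = 16.0°.
The horizontal component of n points toward azimuth atan2(n_x, n_y) = 53°, the dip direction.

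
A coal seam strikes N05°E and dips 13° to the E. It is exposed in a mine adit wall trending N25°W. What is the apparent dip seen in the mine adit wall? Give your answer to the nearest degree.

The strike is N05°E and the section trends N25°W; the acute angle between them is β = 30°.
tan α = tan 13° × sin 30° = 0.2309 × 0.5000 = 0.1154
apparent dip = arctan 0.1154 = 6.58°

7°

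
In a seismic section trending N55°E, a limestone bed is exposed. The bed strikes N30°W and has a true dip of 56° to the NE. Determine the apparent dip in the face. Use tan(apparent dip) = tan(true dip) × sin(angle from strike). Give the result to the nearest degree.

56°

The strike is N30°W and the section trends N55°E; the acute angle between them is β = 85°.
tan α = tan 56° × sin 85° = 1.4826 × 0.9962 = 1.4769
α = arctan(1.4769) = 55.90°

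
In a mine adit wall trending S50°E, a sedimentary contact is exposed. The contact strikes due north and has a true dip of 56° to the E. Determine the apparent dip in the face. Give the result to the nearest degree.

The section lies 50° from the strike.
tan(apparent dip) = tan 56° · sin 50° = 1.1357
α = arctan(1.1357) = 48.64°

49°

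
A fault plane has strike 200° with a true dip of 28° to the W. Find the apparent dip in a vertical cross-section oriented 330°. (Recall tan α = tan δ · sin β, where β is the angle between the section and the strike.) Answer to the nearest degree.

The section lies 50° from the strike.
tan α = tan 28° × sin 50° = 0.5317 × 0.7660 = 0.4073
apparent dip = arctan 0.4073 = 22.16°

22°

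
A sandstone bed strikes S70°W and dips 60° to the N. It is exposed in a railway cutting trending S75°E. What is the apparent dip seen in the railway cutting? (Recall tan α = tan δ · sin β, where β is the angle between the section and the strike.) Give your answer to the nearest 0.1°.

44.8°

Angle between strike (S70°W) and section (S75°E): β = 35°.
tan α = tan 60° × sin 35° = 1.7321 × 0.5736 = 0.9935
α = arctan(0.9935) = 44.81°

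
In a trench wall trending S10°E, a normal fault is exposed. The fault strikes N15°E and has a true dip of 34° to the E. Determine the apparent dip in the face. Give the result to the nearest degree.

The strike is N15°E and the section trends S10°E; the acute angle between them is β = 25°.
tan α = tan 34° × sin 25° = 0.6745 × 0.4226 = 0.2851
apparent dip = arctan 0.2851 = 15.91°

16°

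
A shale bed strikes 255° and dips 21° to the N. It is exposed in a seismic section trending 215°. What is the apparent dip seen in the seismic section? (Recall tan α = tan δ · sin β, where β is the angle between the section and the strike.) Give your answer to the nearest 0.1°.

The section lies 40° from the strike.
tan(apparent dip) = tan 21° · sin 40° = 0.2467
apparent dip = arctan 0.2467 = 13.86°

13.9°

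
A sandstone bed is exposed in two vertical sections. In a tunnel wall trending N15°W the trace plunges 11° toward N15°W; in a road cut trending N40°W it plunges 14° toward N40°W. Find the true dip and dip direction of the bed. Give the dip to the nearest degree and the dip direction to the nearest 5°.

true dip 15°, dip direction 305°

Each apparent-dip line lies in the plane. As unit vectors (x east, y north, z up), v₁ plunges 11°→N15°W and v₂ plunges 14°→N40°W.
Cross product v₁ × v₂ gives the pole to the plane: n ∝ (-0.088, 0.058, 0.403).
Dip δ = arctan(|n_h|/n_z) = arctan(0.105/0.403) = 14.6°.
Dip direction = azimuth of (n_x, n_y) = atan2(-0.088, 0.058) = 303°.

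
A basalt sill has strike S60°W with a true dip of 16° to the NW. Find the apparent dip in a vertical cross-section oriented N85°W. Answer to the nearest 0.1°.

9.3°

Angle between strike (S60°W) and section (N85°W): β = 35°.
tan α = tan 16° × sin 35° = 0.2867 × 0.5736 = 0.1645
apparent dip = arctan 0.1645 = 9.34°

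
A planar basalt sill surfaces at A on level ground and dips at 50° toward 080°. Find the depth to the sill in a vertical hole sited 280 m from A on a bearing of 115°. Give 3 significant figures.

The hole lies 35° from the dip direction, so the down-dip offset is 280 × cos 35° = 229.36 m.
Depth = down-dip offset × tan(dip) = 229.36 × tan 50° = 229.36 × 1.1918
Depth = 273.34 m

273 m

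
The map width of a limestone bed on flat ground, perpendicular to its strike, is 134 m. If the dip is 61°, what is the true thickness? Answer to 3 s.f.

117 m

True thickness t = w · sin(dip) = 134 × sin 61°
t = 134 × 0.8746 = 117.199 m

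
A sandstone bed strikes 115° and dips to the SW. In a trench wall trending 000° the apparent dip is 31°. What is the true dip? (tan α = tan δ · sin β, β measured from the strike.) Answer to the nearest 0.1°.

33.5°

The section is 65° from the strike.
tan(true dip) = tan 31° / sin 65° = 0.6630
δ = arctan(0.6630) = 33.54°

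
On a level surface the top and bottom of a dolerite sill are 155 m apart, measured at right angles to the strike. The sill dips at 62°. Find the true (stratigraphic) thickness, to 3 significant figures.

137 m

True thickness t = w · sin(dip) = 155 × sin 62°
t = 155 × 0.8829 = 136.857 m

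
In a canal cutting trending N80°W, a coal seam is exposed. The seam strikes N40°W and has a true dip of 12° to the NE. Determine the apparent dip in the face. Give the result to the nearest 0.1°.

7.8°

The strike is N40°W and the section trends N80°W; the acute angle between them is β = 40°.
tan α = tan 12° × sin 40° = 0.2126 × 0.6428 = 0.1366
α = arctan(0.1366) = 7.78°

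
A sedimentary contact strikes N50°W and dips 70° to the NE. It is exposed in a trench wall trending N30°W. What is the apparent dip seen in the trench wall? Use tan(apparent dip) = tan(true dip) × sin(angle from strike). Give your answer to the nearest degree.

43°

The section lies 20° from the strike.
tan(apparent dip) = tan 70° · sin 20° = 0.9397
α = arctan(0.9397) = 43.22°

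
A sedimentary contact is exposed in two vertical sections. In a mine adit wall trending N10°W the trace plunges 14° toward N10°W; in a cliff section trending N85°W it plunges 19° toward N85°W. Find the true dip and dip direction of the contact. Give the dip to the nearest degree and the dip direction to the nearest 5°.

The two traces are lines in the plane: v₁ = (sin 350°·cos 14°, cos 350°·cos 14°, −sin 14°), v₂ = (sin 275°·cos 19°, cos 275°·cos 19°, −sin 19°).
The plane normal is n = v₁ × v₂ ∝ (-0.291, 0.173, 0.886).
tan δ = √(n_x²+n_y²)/n_z = 0.339/0.886, so δ = 20.9°.
Dip direction = azimuth of (n_x, n_y) = atan2(-0.291, 0.173) = 301°.

true dip 21°, dip direction 300°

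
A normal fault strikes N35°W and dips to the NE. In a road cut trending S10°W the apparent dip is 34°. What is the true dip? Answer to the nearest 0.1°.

43.6°

β = acute angle between strike N35°W and section S10°W = 45°.
tan δ = tan α / sin β = tan 34° / sin 45° = 0.6745 / 0.7071 = 0.9539
true dip = arctan 0.9539 = 43.65°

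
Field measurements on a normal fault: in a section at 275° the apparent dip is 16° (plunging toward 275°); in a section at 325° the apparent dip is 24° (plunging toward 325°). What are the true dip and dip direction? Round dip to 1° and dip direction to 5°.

true dip 24°, dip direction 325°

Represent each trace as a vector plunging at its apparent dip toward its trend (east-north-up frame): v₁ = (-0.958, 0.084, -0.276), v₂ = (-0.524, 0.748, -0.407).
Cross product v₁ × v₂ gives the pole to the plane: n ∝ (-0.172, 0.245, 0.673).
tan δ = √(n_x²+n_y²)/n_z = 0.300/0.673, so δ = 24.0°.
Dip direction = atan2(-0.172, 0.245) = 325° (azimuth of n's horizontal projection).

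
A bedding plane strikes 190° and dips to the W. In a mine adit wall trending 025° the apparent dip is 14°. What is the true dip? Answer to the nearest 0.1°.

β = acute angle between strike 190° and section 025° = 15°.
tan δ = tan α / sin β = tan 14° / sin 15° = 0.2493 / 0.2588 = 0.9633
δ = arctan(0.9633) = 43.93°

43.9°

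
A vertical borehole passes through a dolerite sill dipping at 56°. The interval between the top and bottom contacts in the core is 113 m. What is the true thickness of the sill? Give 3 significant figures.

63.2 m

True thickness t = h · cos(dip) = 113 × cos 56°
t = 113 × 0.5592 = 63.189 m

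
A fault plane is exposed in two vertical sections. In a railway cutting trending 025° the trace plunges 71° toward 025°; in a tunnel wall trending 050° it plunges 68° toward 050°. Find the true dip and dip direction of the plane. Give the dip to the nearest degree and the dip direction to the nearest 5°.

Represent each trace as a vector plunging at its apparent dip toward its trend (east-north-up frame): v₁ = (0.138, 0.295, -0.946), v₂ = (0.287, 0.241, -0.927).
n = v₁ × v₂ = (0.046, 0.144, 0.052) (taken with n_z > 0).
tan δ = √(n_x²+n_y²)/n_z = 0.151/0.052, so δ = 71.1°.
Dip direction = azimuth of (n_x, n_y) = atan2(0.046, 0.144) = 18°.

true dip 71°, dip direction 020°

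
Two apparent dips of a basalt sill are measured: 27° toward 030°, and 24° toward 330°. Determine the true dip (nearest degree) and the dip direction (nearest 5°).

true dip 29°, dip direction 005°

The two traces are lines in the plane: v₁ = (sin 30°·cos 27°, cos 30°·cos 27°, −sin 27°), v₂ = (sin 330°·cos 24°, cos 330°·cos 24°, −sin 24°).
n = v₁ × v₂ = (0.045, 0.389, 0.705) (taken with n_z > 0).
True dip = arccos(n_z / |n|) = arccos(0.8744) = 29.0°.
Dip direction = atan2(0.045, 0.389) = 7° (azimuth of n's horizontal projection).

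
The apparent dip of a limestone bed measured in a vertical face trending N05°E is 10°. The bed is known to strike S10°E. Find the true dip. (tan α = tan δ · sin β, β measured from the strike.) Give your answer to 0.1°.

34.3°

The section is 15° from the strike.
tan(true dip) = tan 10° / sin 15° = 0.6813
δ = arctan(0.6813) = 34.27°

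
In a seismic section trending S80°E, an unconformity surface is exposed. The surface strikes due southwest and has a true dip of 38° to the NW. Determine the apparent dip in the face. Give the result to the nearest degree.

33°

The section lies 55° from the strike.
tan(apparent dip) = tan 38° · sin 55° = 0.6400
α = arctan(0.6400) = 32.62°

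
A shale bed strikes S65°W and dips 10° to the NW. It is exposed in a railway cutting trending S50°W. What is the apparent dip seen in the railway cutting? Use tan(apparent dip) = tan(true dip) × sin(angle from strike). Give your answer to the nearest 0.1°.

2.6°

Angle between strike (S65°W) and section (S50°W): β = 15°.
tan α = tan 10° × sin 15° = 0.1763 × 0.2588 = 0.0456
apparent dip = arctan 0.0456 = 2.61°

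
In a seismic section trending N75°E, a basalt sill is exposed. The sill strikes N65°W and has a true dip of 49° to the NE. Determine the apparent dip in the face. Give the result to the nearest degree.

36°

The strike is N65°W and the section trends N75°E; the acute angle between them is β = 40°.
tan(apparent dip) = tan 49° · sin 40° = 0.7394
α = arctan(0.7394) = 36.48°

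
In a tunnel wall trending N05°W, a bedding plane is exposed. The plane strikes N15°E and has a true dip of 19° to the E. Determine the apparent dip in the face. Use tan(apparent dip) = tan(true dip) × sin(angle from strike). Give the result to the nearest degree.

Angle between strike (N15°E) and section (N05°W): β = 20°.
tan(apparent dip) = tan 19° · sin 20° = 0.1178
α = arctan(0.1178) = 6.72°

7°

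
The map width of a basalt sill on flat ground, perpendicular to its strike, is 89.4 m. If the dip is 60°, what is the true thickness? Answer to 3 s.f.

True thickness t = w · sin(dip) = 89.4 × sin 60°
t = 89.4 × 0.8660 = 77.423 m

77.4 m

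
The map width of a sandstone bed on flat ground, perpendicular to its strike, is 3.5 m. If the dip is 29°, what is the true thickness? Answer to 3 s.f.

True thickness t = w · sin(dip) = 3.5 × sin 29°
t = 3.5 × 0.4848 = 1.697 m

1.70 m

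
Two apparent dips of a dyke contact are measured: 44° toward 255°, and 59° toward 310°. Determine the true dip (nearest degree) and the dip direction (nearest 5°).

Each apparent-dip line lies in the plane. As unit vectors (x east, y north, z up), v₁ plunges 44°→255° and v₂ plunges 59°→310°.
The plane normal is n = v₁ × v₂ ∝ (-0.390, 0.322, 0.303).
Dip δ = arctan(|n_h|/n_z) = arctan(0.505/0.303) = 59.0°.
Dip direction = atan2(-0.390, 0.322) = 310° (azimuth of n's horizontal projection).

true dip 59°, dip direction 310°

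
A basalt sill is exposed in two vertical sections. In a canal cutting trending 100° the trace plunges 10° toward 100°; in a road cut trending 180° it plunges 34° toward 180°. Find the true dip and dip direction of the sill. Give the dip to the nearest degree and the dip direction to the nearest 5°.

Represent each trace as a vector plunging at its apparent dip toward its trend (east-north-up frame): v₁ = (0.970, -0.171, -0.174), v₂ = (0.000, -0.829, -0.559).
n = v₁ × v₂ = (0.048, -0.542, 0.804) (taken with n_z > 0).
True dip = arccos(n_z / |n|) = arccos(0.8280) = 34.1°.
Dip direction = atan2(0.048, -0.542) = 175° (azimuth of n's horizontal projection).

true dip 34°, dip direction 175°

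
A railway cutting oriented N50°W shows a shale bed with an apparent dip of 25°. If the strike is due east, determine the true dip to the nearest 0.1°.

The section is 40° from the strike.
tan(true dip) = tan 25° / sin 40° = 0.7254
true dip = arctan 0.7254 = 35.96°

36.0°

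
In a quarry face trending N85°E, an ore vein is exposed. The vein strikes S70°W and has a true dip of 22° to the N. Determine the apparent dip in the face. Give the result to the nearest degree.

6°

The section lies 15° from the strike.
tan α = tan 22° × sin 15° = 0.4040 × 0.2588 = 0.1046
α = arctan(0.1046) = 5.97°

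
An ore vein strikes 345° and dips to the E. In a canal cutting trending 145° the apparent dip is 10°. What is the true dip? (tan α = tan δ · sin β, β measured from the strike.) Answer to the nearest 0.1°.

27.3°

The section is 20° from the strike.
tan δ = tan α / sin β = tan 10° / sin 20° = 0.1763 / 0.3420 = 0.5155
true dip = arctan 0.5155 = 27.27°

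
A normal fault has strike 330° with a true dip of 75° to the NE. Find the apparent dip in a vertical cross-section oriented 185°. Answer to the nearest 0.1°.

The section lies 35° from the strike.
tan(apparent dip) = tan 75° · sin 35° = 2.1406
α = arctan(2.1406) = 64.96°

65.0°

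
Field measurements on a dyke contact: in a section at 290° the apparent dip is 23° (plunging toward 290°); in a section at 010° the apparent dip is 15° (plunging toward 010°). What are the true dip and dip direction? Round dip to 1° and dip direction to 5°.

The two traces are lines in the plane: v₁ = (sin 290°·cos 23°, cos 290°·cos 23°, −sin 23°), v₂ = (sin 10°·cos 15°, cos 10°·cos 15°, −sin 15°).
The plane normal is n = v₁ × v₂ ∝ (-0.290, 0.289, 0.876).
tan δ = √(n_x²+n_y²)/n_z = 0.410/0.876, so δ = 25.1°.
The horizontal component of n points toward azimuth atan2(n_x, n_y) = 315°, the dip direction.

true dip 25°, dip direction 315°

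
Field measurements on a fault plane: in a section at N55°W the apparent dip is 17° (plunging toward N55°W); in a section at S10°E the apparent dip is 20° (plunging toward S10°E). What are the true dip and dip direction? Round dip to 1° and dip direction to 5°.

true dip 41°, dip direction 235°

Represent each trace as a vector plunging at its apparent dip toward its trend (east-north-up frame): v₁ = (-0.783, 0.549, -0.292), v₂ = (0.163, -0.925, -0.342).
The plane normal is n = v₁ × v₂ ∝ (-0.458, -0.316, 0.635).
Dip δ = arctan(|n_h|/n_z) = arctan(0.556/0.635) = 41.2°.
The horizontal component of n points toward azimuth atan2(n_x, n_y) = 235°, the dip direction.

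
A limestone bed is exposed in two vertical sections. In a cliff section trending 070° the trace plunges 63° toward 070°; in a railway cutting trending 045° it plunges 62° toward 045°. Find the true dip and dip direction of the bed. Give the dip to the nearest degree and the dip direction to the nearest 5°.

true dip 63°, dip direction 065°

Represent each trace as a vector plunging at its apparent dip toward its trend (east-north-up frame): v₁ = (0.427, 0.155, -0.891), v₂ = (0.332, 0.332, -0.883).
n = v₁ × v₂ = (0.159, 0.081, 0.090) (taken with n_z > 0).
True dip = arccos(n_z / |n|) = arccos(0.4513) = 63.2°.
The horizontal component of n points toward azimuth atan2(n_x, n_y) = 63°, the dip direction.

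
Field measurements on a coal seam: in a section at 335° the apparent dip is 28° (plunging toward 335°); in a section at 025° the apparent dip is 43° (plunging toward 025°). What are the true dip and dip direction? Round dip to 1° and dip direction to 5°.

true dip 43°, dip direction 030°

Represent each trace as a vector plunging at its apparent dip toward its trend (east-north-up frame): v₁ = (-0.373, 0.800, -0.469), v₂ = (0.309, 0.663, -0.682).
The plane normal is n = v₁ × v₂ ∝ (0.235, 0.400, 0.495).
True dip = arccos(n_z / |n|) = arccos(0.7298) = 43.1°.
Dip direction = atan2(0.235, 0.400) = 30° (azimuth of n's horizontal projection).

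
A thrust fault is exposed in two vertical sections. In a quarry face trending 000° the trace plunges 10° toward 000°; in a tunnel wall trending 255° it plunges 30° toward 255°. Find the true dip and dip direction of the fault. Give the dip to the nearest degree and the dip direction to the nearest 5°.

Represent each trace as a vector plunging at its apparent dip toward its trend (east-north-up frame): v₁ = (0.000, 0.985, -0.174), v₂ = (-0.837, -0.224, -0.500).
Cross product v₁ × v₂ gives the pole to the plane: n ∝ (-0.531, 0.145, 0.824).
tan δ = √(n_x²+n_y²)/n_z = 0.551/0.824, so δ = 33.8°.
Dip direction = atan2(-0.531, 0.145) = 285° (azimuth of n's horizontal projection).

true dip 34°, dip direction 285°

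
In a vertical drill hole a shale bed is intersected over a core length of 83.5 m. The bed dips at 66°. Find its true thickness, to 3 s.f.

True thickness t = h · cos(dip) = 83.5 × cos 66°
t = 83.5 × 0.4067 = 33.963 m

34.0 m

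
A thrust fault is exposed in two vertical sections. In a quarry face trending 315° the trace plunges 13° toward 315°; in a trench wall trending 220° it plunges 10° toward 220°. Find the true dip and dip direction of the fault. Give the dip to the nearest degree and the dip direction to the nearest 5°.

true dip 17°, dip direction 275°

Each apparent-dip line lies in the plane. As unit vectors (x east, y north, z up), v₁ plunges 13°→315° and v₂ plunges 10°→220°.
Cross product v₁ × v₂ gives the pole to the plane: n ∝ (-0.289, 0.023, 0.956).
True dip = arccos(n_z / |n|) = arccos(0.9569) = 16.9°.
The horizontal component of n points toward azimuth atan2(n_x, n_y) = 274°, the dip direction.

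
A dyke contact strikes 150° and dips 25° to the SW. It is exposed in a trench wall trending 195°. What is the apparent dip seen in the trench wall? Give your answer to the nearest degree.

The strike is 150° and the section trends 195°; the acute angle between them is β = 45°.
tan(apparent dip) = tan 25° · sin 45° = 0.3297
α = arctan(0.3297) = 18.25°

18°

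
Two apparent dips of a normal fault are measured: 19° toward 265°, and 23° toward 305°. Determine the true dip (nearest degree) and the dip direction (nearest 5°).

true dip 23°, dip direction 300°

Represent each trace as a vector plunging at its apparent dip toward its trend (east-north-up frame): v₁ = (-0.942, -0.082, -0.326), v₂ = (-0.754, 0.528, -0.391).
n = v₁ × v₂ = (-0.204, 0.123, 0.559) (taken with n_z > 0).
True dip = arccos(n_z / |n|) = arccos(0.9202) = 23.1°.
The horizontal component of n points toward azimuth atan2(n_x, n_y) = 301°, the dip direction.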